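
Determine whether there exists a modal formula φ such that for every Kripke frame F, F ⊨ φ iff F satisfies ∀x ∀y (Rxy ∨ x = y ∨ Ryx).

If a class were modally definable it would be closed under disjoint unions (Goldblatt–Thomason).
Take 4 disjoint single-world reflexive frames: each is trivially connected, but their disjoint union has 4 worlds with no edge between distinct components, so it is not connected.
So no modal formula (or set of formulas) defines exactly the connected frames.

Not definable by any modal formula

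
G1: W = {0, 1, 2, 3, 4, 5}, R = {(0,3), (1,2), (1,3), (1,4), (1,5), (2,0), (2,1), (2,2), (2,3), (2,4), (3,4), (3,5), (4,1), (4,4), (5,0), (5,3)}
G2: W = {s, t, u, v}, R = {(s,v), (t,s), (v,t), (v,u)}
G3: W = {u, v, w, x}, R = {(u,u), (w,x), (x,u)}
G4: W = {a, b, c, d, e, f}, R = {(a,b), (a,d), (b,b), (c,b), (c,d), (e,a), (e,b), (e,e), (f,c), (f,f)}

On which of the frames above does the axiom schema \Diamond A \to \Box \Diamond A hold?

This is the axiom for the Euclidean property; its first-order frame correspondent is \forall x \forall y \forall z (Rxy \wedge Rxz \to Ryz).
G1: fails — R03 and R03 but not R33.
G2: fails — Rsv and Rsv but not Rvv.
G3: fails — Rwx and Rwx but not Rxx.
G4: fails — Rab and Rad but not Rbd.
Valid on no frame.

none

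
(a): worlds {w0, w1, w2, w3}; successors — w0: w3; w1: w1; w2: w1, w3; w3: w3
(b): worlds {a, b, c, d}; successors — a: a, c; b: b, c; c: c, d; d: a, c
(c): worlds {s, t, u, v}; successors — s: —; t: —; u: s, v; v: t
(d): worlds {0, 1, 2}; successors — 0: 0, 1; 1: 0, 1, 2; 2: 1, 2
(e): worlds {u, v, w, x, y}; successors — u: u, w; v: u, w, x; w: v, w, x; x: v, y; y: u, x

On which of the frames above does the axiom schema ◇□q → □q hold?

The schema corresponds to the Euclidean property: ∀x ∀y ∀z (Rxy ∧ Rxz → Ryz).
(a): fails — Rw2w1 and Rw2w3 but not Rw1w3.
(b): fails — Rac and Raa but not Rca.
(c): fails — Rus and Rus but not Rss.
(d): fails — R10 and R12 but not R02.
(e): fails — Ruw and Ruu but not Rwu.
Valid on no frame.

none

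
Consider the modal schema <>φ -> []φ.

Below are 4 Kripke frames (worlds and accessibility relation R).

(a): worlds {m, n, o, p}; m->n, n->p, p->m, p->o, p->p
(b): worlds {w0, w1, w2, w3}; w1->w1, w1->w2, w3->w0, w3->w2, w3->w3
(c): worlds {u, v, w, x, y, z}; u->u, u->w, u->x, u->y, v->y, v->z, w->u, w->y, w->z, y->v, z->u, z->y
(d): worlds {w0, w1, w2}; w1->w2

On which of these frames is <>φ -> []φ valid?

The schema corresponds to partial functionality: forall x forall y forall z (Rxy & Rxz -> y = z).
(a): fails — p sees both m and o.
(b): fails — w1 sees both w1 and w2.
(c): fails — u sees both u and w.
(d): condition met.

(d)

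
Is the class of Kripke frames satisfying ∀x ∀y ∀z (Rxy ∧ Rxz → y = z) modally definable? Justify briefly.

Yes — defined by ◇r → □r

The condition is partial functionality. A defining modal formula is ◇r → □r.
Suppose ◇r→□r is valid. Take Rxy, Rxz and set V(r)={y}. Then ◇r at x, so □r at x, so r at z, i.e. z=y.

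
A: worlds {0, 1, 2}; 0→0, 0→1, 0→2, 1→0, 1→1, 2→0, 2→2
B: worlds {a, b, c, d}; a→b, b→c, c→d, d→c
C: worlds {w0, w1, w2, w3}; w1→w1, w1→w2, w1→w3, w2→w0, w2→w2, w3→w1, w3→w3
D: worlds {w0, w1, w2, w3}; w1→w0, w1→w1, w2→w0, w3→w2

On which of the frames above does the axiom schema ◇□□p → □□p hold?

The schema corresponds to a generalized confluence (Geach) condition: ∀x ∀y ∀z ((xRy ∧ xR²z) → ∃w (yR²w ∧ z = w)).
A: holds.
B: fails — aRb, aR²c but no w with bR²w and c=w.
C: fails — w1Rw2, w1R²w1 but no w with w2R²w and w1=w.
D: fails — w1Rw0, w1R²w0 but no w with w0R²w and w0=w.
Valid on: A.

A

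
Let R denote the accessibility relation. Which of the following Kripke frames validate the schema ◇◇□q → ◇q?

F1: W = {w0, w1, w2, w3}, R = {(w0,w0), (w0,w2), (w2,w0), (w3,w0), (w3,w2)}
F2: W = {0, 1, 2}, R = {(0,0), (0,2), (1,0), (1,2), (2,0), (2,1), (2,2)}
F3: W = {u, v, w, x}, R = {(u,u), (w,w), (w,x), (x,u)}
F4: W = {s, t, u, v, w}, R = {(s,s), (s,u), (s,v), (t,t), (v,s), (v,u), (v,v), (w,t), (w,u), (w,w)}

F1, F2

The schema corresponds to a generalized confluence (Geach) condition: ∀x ∀y (xR²y → ∃w (yRw ∧ xRw)).
F1: ✓.
F2: ✓.
F3: fails — wR²u but no t with uRt and wRt.
F4: fails — sR²u but no w* with uRw* and sRw*.
Valid on: F1, F2.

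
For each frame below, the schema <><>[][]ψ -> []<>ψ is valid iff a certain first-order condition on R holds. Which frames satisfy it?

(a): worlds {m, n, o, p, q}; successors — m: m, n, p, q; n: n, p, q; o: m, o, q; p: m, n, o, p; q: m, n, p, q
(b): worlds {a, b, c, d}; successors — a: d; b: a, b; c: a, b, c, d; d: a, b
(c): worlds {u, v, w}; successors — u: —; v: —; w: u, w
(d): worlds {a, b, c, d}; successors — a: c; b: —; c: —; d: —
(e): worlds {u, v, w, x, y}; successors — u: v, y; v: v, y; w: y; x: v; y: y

This is the axiom for a generalized confluence (Geach) condition; its first-order frame correspondent is forall x forall y forall z ((x R^2 y & xRz) -> exists w (y R^2 w & zRw)).
(a): ✓.
(b): fails — bR²a, bRa but no w with aR²w and aRw.
(c): fails — wR²u, wRu but no t with uR²t and uRt.
(d): ✓.
(e): ✓.

(a), (d), (e)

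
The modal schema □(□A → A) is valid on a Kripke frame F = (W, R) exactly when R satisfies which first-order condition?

This is the T□ axiom.
It corresponds to shift-reflexivity: ∀x ∀y (Rxy → Ryy).

shift-reflexivity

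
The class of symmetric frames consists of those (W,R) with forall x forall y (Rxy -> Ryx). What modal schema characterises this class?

q → □◇q

This is symmetry; the standard corresponding axiom is B: q → □◇q.
Suppose q→□◇q is valid. Take Rxy and set V(q)={x}. Then q at x, so □◇q at x, so ◇q at y, so some z with Ryz has q; z=x, i.e. Ryx.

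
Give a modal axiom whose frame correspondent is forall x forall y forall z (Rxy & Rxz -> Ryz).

◇ψ → □◇ψ

This is the Euclidean property; the standard corresponding axiom is 5: ◇ψ → □◇ψ.
Suppose ◇ψ→□◇ψ is valid. Take Rxy, Rxz and set V(ψ)={y}. Then ◇ψ at x, so □◇ψ at x, so ◇ψ at z, so some w with Rzw has ψ; w=y, i.e. Rzy. By symmetry of the argument, Ryz.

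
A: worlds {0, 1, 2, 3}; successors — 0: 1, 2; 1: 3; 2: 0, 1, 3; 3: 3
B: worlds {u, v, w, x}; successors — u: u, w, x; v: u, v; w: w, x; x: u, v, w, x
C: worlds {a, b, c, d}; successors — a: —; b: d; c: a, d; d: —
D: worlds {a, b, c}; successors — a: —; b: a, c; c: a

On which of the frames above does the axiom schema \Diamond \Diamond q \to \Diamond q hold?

Frame correspondent (Sahlqvist): \forall x \forall y \forall z (Rxy \wedge Ryz \to Rxz) — i.e. transitivity.
A: fails — R02 and R23 but not R03.
B: fails — Rwx and Rxu but not Rwu.
C: condition met.
D: condition met.

C, D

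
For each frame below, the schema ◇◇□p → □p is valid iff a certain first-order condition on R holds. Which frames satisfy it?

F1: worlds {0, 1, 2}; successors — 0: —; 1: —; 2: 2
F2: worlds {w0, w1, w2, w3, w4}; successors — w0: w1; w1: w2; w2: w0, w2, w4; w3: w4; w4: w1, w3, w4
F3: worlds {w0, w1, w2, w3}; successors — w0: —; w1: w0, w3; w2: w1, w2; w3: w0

Frame correspondent (Sahlqvist): ∀x ∀y ∀z ((xR²y ∧ xRz) → ∃w (yRw ∧ z = w)) — i.e. a generalized confluence (Geach) condition.
F1: ✓.
F2: fails — w0R²w2, w0Rw1 but no w with w2Rw and w1=w.
F3: fails — w1R²w0, w1Rw0 but no w with w0Rw and w0=w.
Valid on: F1.

F1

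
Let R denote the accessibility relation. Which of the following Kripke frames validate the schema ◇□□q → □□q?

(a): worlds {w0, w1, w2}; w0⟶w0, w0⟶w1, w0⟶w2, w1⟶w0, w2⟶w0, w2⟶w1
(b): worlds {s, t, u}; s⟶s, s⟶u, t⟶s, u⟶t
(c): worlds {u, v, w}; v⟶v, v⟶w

(a)

The schema corresponds to a generalized confluence (Geach) condition: ∀x ∀y ∀z ((xRy ∧ xR²z) → ∃w (yR²w ∧ z = w)).
(a): ✓.
(b): fails — sRu, sR²t but no w with uR²w and t=w.
(c): fails — vRw, vR²v but no t with wR²t and v=t.
Valid on: (a).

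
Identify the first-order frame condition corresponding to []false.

□⊥ is valid iff no world has any successor (otherwise □⊥ fails at any world with one).

emptiness of R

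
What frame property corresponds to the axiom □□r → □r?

Density

Suppose □□r→□r is valid. Take Rxy and set V(r)={w : xR²w}. Then □□r at x, so □r at x, so r at y, i.e. ∃z(Rxz∧Rzy).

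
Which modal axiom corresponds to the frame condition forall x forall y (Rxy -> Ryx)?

This is symmetry; the standard corresponding axiom is B: p → □◇p.
Suppose p→□◇p is valid. Take Rxy and set V(p)={x}. Then p at x, so □◇p at x, so ◇p at y, so some z with Ryz has p; z=x, i.e. Ryx.

p → □◇p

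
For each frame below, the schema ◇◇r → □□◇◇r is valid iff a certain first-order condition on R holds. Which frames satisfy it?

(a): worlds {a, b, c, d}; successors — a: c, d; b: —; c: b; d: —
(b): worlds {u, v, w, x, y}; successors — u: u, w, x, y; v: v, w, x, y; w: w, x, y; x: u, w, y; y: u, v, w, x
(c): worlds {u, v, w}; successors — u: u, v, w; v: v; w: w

(b)

The schema corresponds to a generalized confluence (Geach) condition: ∀x ∀y ∀z ((xR²y ∧ xR²z) → ∃w (y = w ∧ zR²w)).
(a): fails — aR²b, aR²b but no w with b=w and bR²w.
(b): condition met.
(c): fails — uR²u, uR²v but no t with u=t and vR²t.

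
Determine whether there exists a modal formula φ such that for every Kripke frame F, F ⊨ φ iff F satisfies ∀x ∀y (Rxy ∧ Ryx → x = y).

Modal frame validity is preserved under surjective bounded morphisms.
The 6-cycle (worlds a,b,c,d,e,f with a→b→c→d→e→f→a) is antisymmetric. Sending even-indexed worlds to s and odd-indexed worlds to t is a surjective bounded morphism onto the two-world frame with s↔t, which is not antisymmetric.
So no modal formula (or set of formulas) defines exactly the antisymmetric frames.

No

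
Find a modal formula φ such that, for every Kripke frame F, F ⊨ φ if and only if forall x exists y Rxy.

□s → ◇s

This is seriality; the standard corresponding axiom is D: □s → ◇s.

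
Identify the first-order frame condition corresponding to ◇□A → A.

This is frame-equivalent to A → □◇A (substitute ¬A for A and contrapose).
Suppose A→□◇A is valid. Take Rxy and set V(A)={x}. Then A at x, so □◇A at x, so ◇A at y, so some z with Ryz has A; z=x, i.e. Ryx.
Conversely, any frame satisfying ∀x ∀y (Rxy → Ryx) validates the schema.
So the correspondent is symmetry.

symmetry: ∀x ∀y (Rxy → Ryx)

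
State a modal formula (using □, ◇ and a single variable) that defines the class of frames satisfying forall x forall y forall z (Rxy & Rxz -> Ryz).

◇ψ → □◇ψ

A defining formula is ◇ψ → □◇ψ (the 5 axiom).
Suppose ◇ψ→□◇ψ is valid. Take Rxy, Rxz and set V(ψ)={y}. Then ◇ψ at x, so □◇ψ at x, so ◇ψ at z, so some w with Rzw has ψ; w=y, i.e. Rzy. By symmetry of the argument, Ryz.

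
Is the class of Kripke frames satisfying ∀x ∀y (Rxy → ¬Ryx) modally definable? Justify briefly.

If a class were modally definable it would be closed under surjective bounded morphisms (Goldblatt–Thomason).
The 5-cycle (worlds w0,w1,w2,w3,w4 with w0→w1→w2→w3→w4→w0) is asymmetric. Mapping every world to a single reflexive point • is a surjective bounded morphism, and the reflexive point is not asymmetric (R•• but asymmetry requires ¬R••).
So the class is not modally definable.

No — not modally definable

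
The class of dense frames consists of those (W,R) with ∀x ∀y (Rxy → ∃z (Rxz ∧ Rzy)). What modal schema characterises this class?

The condition is density. The C4 schema □□ψ → □ψ defines it.

□□ψ → □ψ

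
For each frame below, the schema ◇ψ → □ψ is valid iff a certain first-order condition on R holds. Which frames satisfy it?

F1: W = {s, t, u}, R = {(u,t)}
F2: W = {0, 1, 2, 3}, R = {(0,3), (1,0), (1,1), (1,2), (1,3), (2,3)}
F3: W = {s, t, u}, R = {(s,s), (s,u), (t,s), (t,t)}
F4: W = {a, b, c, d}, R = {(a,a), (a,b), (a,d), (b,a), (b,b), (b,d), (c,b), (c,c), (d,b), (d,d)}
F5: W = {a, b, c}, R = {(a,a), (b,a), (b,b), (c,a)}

F1

Frame correspondent (Sahlqvist): ∀x ∀y ∀z (Rxy ∧ Rxz → y = z) — i.e. partial functionality.
F1: holds.
F2: fails — 1 sees both 0 and 1.
F3: fails — s sees both s and u.
F4: fails — a sees both a and b.
F5: fails — b sees both a and b.
Valid on: F1.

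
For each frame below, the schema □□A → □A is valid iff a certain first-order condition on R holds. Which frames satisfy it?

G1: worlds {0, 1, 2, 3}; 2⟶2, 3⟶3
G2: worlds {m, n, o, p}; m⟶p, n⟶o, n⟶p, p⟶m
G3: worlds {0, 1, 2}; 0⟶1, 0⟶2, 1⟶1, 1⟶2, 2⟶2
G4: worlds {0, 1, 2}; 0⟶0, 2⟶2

G1, G3, G4

This is the axiom for density; its first-order frame correspondent is ∀x ∀y (Rxy → ∃z (Rxz ∧ Rzy)).
G1: holds.
G2: fails — Rno but no z with Rnz and Rzo.
G3: holds.
G4: holds.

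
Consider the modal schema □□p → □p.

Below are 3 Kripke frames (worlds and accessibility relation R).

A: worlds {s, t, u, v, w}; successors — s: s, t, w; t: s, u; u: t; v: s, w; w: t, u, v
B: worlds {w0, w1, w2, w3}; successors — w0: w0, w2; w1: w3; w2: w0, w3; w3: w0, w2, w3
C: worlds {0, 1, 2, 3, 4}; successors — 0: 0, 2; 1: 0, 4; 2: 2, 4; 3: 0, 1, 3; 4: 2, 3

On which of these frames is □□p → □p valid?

Frame correspondent (Sahlqvist): ∀x ∀y (Rxy → ∃z (Rxz ∧ Rzy)) — i.e. density.
A: fails — Rut but no z with Ruz and Rzt.
B: ✓.
C: fails — R14 but no z with R1z and Rz4.
Valid on: B.

B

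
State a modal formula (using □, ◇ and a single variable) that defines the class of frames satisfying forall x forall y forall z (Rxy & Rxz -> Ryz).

A defining formula is ◇r → □◇r (the 5 axiom).
Suppose ◇r→□◇r is valid. Take Rxy, Rxz and set V(r)={y}. Then ◇r at x, so □◇r at x, so ◇r at z, so some w with Rzw has r; w=y, i.e. Rzy. By symmetry of the argument, Ryz.

◇r → □◇r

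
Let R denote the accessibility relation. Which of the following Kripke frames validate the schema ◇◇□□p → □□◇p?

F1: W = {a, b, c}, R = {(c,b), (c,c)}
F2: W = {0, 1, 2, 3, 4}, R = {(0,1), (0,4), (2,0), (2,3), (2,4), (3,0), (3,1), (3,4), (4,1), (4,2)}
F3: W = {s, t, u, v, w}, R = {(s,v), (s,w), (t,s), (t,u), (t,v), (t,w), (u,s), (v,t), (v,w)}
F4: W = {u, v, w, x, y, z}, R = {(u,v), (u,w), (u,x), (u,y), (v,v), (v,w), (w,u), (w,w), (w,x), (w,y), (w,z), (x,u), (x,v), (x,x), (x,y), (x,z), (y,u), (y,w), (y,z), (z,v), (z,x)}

This is the axiom for a generalized confluence (Geach) condition; its first-order frame correspondent is ∀x ∀y ∀z ((xR²y ∧ xR²z) → ∃w (yR²w ∧ zRw)).
F1: fails — cR²b, cR²b but no w with bR²w and bRw.
F2: fails — 0R²1, 0R²1 but no w with 1R²w and 1Rw.
F3: fails — sR²t, sR²w but no w* with tR²w* and wRw*.
F4: ✓.
Valid on: F4.

F4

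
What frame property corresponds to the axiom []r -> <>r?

Suppose □r→◇r is valid. At any x set V(r)=W. Then □r at x, so ◇r at x, so x has a successor.
Conversely, any frame satisfying forall x exists y Rxy validates the schema.
Frame condition: forall x exists y Rxy.

seriality: forall x exists y Rxy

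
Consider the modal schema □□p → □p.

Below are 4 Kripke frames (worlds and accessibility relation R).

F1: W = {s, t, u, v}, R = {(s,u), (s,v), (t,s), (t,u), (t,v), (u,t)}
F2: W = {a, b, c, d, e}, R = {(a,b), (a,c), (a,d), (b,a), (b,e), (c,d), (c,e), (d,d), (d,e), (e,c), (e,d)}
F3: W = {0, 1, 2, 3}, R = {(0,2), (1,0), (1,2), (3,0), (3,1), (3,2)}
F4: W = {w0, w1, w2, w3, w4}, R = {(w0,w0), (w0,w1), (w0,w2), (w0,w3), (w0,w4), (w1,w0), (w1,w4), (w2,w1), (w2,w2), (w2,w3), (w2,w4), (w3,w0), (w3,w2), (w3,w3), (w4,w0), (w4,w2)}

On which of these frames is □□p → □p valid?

F4

Frame correspondent (Sahlqvist): ∀x ∀y (Rxy → ∃z (Rxz ∧ Rzy)) — i.e. density.
F1: fails — Rut but no z with Ruz and Rzt.
F2: fails — Rab but no z with Raz and Rzb.
F3: fails — R10 but no z with R1z and Rz0.
F4: ✓.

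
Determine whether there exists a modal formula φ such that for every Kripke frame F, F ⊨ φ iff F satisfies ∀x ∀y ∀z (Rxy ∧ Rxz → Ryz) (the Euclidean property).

This is a Sahlqvist condition; the 5 axiom ◇p → □◇p defines it.
Suppose ◇p→□◇p is valid. Take Rxy, Rxz and set V(p)={y}. Then ◇p at x, so □◇p at x, so ◇p at z, so some w with Rzw has p; w=y, i.e. Rzy. By symmetry of the argument, Ryz.

Definable; ◇p → □◇p defines it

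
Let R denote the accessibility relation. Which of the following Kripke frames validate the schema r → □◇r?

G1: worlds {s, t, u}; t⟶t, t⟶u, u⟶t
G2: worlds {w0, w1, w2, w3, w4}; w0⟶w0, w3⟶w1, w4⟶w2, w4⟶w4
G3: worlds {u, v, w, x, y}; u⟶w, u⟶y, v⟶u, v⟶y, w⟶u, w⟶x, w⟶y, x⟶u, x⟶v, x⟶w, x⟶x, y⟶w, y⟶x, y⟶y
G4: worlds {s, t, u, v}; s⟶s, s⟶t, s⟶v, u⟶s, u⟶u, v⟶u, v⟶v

G1

Frame correspondent (Sahlqvist): ∀x ∀y (Rxy → Ryx) — i.e. symmetry.
G1: holds.
G2: fails — Rw3w1 but not Rw1w3.
G3: fails — Ryx but not Rxy.
G4: fails — Rus but not Rsu.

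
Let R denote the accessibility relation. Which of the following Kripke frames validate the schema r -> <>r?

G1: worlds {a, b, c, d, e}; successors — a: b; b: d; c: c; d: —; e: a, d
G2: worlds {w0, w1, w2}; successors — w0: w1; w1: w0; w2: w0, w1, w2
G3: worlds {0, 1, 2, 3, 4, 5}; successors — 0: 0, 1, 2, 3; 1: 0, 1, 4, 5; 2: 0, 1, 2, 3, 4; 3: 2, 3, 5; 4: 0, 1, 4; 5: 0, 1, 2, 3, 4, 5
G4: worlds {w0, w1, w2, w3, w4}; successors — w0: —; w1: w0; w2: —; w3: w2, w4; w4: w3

G3

This is the axiom for reflexivity; its first-order frame correspondent is forall x Rxx.
G1: fails — world a does not see itself.
G2: fails — world w0 does not see itself.
G3: satisfies the condition.
G4: fails — world w0 does not see itself.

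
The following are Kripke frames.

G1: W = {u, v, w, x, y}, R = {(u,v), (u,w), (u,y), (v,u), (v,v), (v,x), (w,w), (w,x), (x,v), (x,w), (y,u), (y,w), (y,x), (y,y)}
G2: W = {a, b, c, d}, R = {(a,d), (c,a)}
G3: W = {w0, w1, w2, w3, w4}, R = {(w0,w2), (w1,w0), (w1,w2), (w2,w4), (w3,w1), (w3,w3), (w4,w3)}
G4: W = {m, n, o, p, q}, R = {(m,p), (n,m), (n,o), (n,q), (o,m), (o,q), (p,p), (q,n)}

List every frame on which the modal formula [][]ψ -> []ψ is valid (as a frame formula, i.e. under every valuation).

G1

The schema corresponds to density: forall x forall y (Rxy -> exists z (Rxz & Rzy)).
G1: satisfies the condition.
G2: fails — Rca but no z with Rcz and Rza.
G3: fails — Rw1w0 but no z with Rw1z and Rzw0.
G4: fails — Rom but no z with Roz and Rzm.
Valid on: G1.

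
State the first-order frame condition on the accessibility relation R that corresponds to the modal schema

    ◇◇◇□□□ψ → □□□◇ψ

This is a Sahlqvist (Geach-type) schema ◇^3□^3ψ → □^3◇^1ψ.
First-order correspondent: ∀x ∀y ∀z ((xR³y ∧ xR³z) → ∃w (yR³w ∧ zRw)).

∀x ∀y ∀z ((xR³y ∧ xR³z) → ∃w (yR³w ∧ zRw))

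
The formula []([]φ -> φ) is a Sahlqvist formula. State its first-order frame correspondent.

shift-reflexivity

This is the T□ axiom.
It corresponds to shift-reflexivity: forall x forall y (Rxy -> Ryy).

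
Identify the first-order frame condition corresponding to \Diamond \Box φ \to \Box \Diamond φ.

convergence

Suppose ◇□φ→□◇φ is valid. Take Rxy, Rxz and set V(φ)={w : Ryw}. Then □φ at y so ◇□φ at x, so □◇φ at x, so ◇φ at z, giving w with Rzw and Ryw.
Conversely, on a frame with convergence the schema holds at every world under every valuation.
So the correspondent is convergence.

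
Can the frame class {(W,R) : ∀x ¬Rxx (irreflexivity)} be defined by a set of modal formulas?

No

If a class were modally definable it would be closed under surjective bounded morphisms (Goldblatt–Thomason).
The 2-cycle (worlds s,t with s→t→s) is irreflexive, and the map sending every world to a single reflexive point • is a surjective bounded morphism (forth: every edge maps to (•,•); back: every world has a successor). So any modal formula valid on the 2-cycle is also valid on the reflexive point, which is not irreflexive.
Hence irreflexivity is not modally definable.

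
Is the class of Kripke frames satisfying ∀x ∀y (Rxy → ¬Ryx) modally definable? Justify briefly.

If a class were modally definable it would be closed under surjective bounded morphisms (Goldblatt–Thomason).
The 4-cycle (worlds 0,1,2,3 with 0→1→2→3→0) is asymmetric. Mapping every world to a single reflexive point • is a surjective bounded morphism, and the reflexive point is not asymmetric (R•• but asymmetry requires ¬R••).
So no modal formula (or set of formulas) defines exactly the asymmetric frames.

No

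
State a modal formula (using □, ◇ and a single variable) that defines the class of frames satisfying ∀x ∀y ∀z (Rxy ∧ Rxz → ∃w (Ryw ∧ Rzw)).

◇□q → □◇q

The condition is convergence. The .2 schema ◇□q → □◇q defines it.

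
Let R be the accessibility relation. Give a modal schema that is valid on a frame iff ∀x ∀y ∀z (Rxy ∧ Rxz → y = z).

This is partial functionality; the standard corresponding axiom is CD: ◇p → □p.
Suppose ◇p→□p is valid. Take Rxy, Rxz and set V(p)={y}. Then ◇p at x, so □p at x, so p at z, i.e. z=y.

◇p → □p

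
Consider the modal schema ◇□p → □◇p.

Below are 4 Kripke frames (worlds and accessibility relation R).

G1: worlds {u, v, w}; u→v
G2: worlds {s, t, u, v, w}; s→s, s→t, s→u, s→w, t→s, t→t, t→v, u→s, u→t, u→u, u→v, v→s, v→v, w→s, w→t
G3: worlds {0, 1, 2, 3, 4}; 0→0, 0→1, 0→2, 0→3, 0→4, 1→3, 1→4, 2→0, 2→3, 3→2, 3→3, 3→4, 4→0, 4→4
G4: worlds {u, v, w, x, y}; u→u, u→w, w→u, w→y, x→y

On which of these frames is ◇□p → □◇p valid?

G2, G3

The schema corresponds to convergence: ∀x ∀y ∀z (Rxy ∧ Rxz → ∃w (Ryw ∧ Rzw)).
G1: fails — Ruv and Ruv but v and v have no common successor.
G2: ✓.
G3: ✓.
G4: fails — Rwu and Rwy but u and y have no common successor.
Valid on: G2, G3.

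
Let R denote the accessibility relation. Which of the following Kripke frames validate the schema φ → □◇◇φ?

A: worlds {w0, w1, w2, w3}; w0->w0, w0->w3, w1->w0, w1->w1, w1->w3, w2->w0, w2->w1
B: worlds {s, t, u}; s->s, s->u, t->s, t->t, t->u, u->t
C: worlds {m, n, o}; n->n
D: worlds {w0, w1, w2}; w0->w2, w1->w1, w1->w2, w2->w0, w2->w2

The schema corresponds to a generalized confluence (Geach) condition: ∀x ∀z (xRz → ∃w (x = w ∧ zR²w)).
A: fails — w0Rw3 but no w with w0=w and w3R²w.
B: satisfies the condition.
C: satisfies the condition.
D: fails — w1Rw2 but no w with w1=w and w2R²w.
Valid on: B, C.

B, C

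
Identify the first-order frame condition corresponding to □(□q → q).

Shift-reflexivity

Suppose □(□q→q) is valid. Take Rxy and set V(q)={w : Ryw}. Then at y, □q holds; since □(□q→q) at x, □q→q at y, so q at y, i.e. Ryy.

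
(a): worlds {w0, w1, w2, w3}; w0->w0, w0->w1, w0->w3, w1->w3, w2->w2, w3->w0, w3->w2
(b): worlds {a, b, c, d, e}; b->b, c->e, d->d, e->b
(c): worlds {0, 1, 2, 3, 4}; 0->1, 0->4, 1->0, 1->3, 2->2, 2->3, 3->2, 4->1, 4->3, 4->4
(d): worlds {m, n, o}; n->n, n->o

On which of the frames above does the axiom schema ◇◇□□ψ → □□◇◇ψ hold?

This is the axiom for a generalized confluence (Geach) condition; its first-order frame correspondent is ∀x ∀y ∀z ((xR²y ∧ xR²z) → ∃w (yR²w ∧ zR²w)).
(a): holds.
(b): holds.
(c): holds.
(d): fails — nR²n, nR²o but no w with nR²w and oR²w.
Valid on: (a), (b), (c).

(a), (b), (c)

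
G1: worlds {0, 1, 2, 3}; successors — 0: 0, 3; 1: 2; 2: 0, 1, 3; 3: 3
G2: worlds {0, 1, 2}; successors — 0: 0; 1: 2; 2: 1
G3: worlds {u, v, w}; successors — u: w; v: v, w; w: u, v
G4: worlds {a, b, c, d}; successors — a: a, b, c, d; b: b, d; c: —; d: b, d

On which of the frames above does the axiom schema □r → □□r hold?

G4

Frame correspondent (Sahlqvist): ∀x ∀y ∀z (Rxy ∧ Ryz → Rxz) — i.e. transitivity.
G1: fails — R12 and R23 but not R13.
G2: fails — R12 and R21 but not R11.
G3: fails — Rwu and Ruw but not Rww.
G4: condition met.
Valid on: G4.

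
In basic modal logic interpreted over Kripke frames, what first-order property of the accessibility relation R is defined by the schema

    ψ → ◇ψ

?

Reflexivity

This is a form of the T axiom.
It corresponds to reflexivity: ∀x Rxx.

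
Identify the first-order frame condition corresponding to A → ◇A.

This is a form of the T axiom.
It corresponds to reflexivity: ∀x Rxx.

Reflexivity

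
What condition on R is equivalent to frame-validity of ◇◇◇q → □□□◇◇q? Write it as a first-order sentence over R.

∀x ∀y ∀z ((xR³y ∧ xR³z) → ∃w (y = w ∧ zR²w))

This is a Sahlqvist (Geach-type) schema ◇^3□^0q → □^3◇^2q.
Minimal-valuation argument: fix x; take any y with xR^3y and any z with xR^3z. Set V(q) to the set of worlds R-reachable from y in exactly 0 steps. Then □^0q holds at y, so the antecedent holds at x; validity forces ◇^2q at z, giving a w with zR^2w and yR^0w.
First-order correspondent: ∀x ∀y ∀z ((xR³y ∧ xR³z) → ∃w (y = w ∧ zR²w)).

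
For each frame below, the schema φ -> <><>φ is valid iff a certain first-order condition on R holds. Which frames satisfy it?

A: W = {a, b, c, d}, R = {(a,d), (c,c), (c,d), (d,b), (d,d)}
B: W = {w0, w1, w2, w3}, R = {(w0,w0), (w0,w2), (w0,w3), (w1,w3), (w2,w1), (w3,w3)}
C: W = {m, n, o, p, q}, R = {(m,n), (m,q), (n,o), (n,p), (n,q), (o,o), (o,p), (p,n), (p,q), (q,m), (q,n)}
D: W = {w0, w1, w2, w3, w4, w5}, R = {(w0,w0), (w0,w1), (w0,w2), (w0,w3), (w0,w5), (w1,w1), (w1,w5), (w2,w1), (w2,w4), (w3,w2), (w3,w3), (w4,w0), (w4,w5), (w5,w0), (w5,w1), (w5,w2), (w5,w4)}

C

The schema corresponds to a generalized confluence (Geach) condition: forall x exists w (x = w & x R^2 w).
A: fails — at a but no w with a=w and aR²w.
B: fails — at w1 but no w with w1=w and w1R²w.
C: condition met.
D: fails — at w2 but no w with w2=w and w2R²w.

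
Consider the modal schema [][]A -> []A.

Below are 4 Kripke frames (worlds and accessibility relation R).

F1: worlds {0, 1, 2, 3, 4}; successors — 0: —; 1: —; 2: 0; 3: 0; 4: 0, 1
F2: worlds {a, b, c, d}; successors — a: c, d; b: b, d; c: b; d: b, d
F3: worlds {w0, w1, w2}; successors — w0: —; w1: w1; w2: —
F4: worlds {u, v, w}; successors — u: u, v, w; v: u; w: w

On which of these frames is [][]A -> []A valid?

F3, F4

Frame correspondent (Sahlqvist): forall x forall y (Rxy -> exists z (Rxz & Rzy)) — i.e. density.
F1: fails — R40 but no z with R4z and Rz0.
F2: fails — Rac but no z with Raz and Rzc.
F3: condition met.
F4: condition met.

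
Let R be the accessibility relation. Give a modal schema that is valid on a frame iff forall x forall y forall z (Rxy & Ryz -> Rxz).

A defining formula is □q → □□q (the 4 axiom).

□q → □□q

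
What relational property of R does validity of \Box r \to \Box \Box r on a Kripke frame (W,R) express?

This schema is the 4 axiom.
It corresponds to transitivity: \forall x \forall y \forall z (Rxy \wedge Ryz \to Rxz).

transitivity: \forall x \forall y \forall z (Rxy \wedge Ryz \to Rxz)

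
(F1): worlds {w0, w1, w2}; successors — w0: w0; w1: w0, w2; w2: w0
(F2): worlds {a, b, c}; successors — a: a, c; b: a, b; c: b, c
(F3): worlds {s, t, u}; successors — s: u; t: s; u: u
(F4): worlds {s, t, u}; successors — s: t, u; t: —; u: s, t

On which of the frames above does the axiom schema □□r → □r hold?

This is the axiom for density; its first-order frame correspondent is ∀x ∀y (Rxy → ∃z (Rxz ∧ Rzy)).
(F1): fails — Rw1w2 but no z with Rw1z and Rzw2.
(F2): condition met.
(F3): fails — Rts but no z with Rtz and Rzs.
(F4): fails — Rsu but no z with Rsz and Rzu.

(F2)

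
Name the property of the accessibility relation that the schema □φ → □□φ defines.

Transitivity

This is the 4 axiom.
Its frame correspondent is transitivity — ∀x ∀y ∀z (Rxy ∧ Ryz → Rxz).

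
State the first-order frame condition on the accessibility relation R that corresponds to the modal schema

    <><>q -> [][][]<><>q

forall x forall y forall z ((x R^2 y & x R^3 z) -> exists w (y = w & z R^2 w))

This is a Sahlqvist (Geach-type) schema ◇^2□^0q → □^3◇^2q.
Minimal-valuation argument: fix x; take any y with xR^2y and any z with xR^3z. Set V(q) to the set of worlds R-reachable from y in exactly 0 steps. Then □^0q holds at y, so the antecedent holds at x; validity forces ◇^2q at z, giving a w with zR^2w and yR^0w.
First-order correspondent: forall x forall y forall z ((x R^2 y & x R^3 z) -> exists w (y = w & z R^2 w)).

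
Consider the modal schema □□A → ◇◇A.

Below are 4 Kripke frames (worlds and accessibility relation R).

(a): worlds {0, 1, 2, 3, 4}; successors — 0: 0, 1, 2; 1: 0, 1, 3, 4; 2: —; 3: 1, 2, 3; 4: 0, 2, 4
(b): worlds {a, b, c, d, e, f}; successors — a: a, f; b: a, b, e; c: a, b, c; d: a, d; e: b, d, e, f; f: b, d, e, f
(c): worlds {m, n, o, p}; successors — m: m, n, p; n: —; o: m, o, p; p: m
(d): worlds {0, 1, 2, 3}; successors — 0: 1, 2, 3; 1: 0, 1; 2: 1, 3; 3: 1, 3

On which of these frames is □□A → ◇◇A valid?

(b), (d)

The schema corresponds to a generalized confluence (Geach) condition: ∀x ∃w (xR²w ∧ xR²w).
(a): fails — at 2 but no w with 2R²w and 2R²w.
(b): condition met.
(c): fails — at n but no w with nR²w and nR²w.
(d): condition met.
Valid on: (b), (d).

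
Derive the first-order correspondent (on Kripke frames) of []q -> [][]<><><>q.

forall x forall z (x R^2 z -> exists w (xRw & z R^3 w))

This is a Sahlqvist (Geach-type) schema ◇^0□^1q → □^2◇^3q.
Minimal-valuation argument: fix x; take any y with xR^0y and any z with xR^2z. Set V(q) to the set of worlds R-reachable from y in exactly 1 step. Then □^1q holds at y, so the antecedent holds at x; validity forces ◇^3q at z, giving a w with zR^3w and yR^1w.
First-order correspondent: forall x forall z (x R^2 z -> exists w (xRw & z R^3 w)).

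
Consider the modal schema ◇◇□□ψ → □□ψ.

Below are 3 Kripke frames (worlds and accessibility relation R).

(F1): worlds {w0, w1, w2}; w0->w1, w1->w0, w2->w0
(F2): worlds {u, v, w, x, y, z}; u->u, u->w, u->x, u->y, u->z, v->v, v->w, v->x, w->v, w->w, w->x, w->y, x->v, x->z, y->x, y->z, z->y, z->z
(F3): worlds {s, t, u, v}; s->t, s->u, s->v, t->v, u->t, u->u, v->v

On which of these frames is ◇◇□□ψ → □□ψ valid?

(F1)

Frame correspondent (Sahlqvist): ∀x ∀y ∀z ((xR²y ∧ xR²z) → ∃w (yR²w ∧ z = w)) — i.e. a generalized confluence (Geach) condition.
(F1): ✓.
(F2): fails — uR²v, uR²u but no t with vR²t and u=t.
(F3): fails — sR²t, sR²t but no w with tR²w and t=w.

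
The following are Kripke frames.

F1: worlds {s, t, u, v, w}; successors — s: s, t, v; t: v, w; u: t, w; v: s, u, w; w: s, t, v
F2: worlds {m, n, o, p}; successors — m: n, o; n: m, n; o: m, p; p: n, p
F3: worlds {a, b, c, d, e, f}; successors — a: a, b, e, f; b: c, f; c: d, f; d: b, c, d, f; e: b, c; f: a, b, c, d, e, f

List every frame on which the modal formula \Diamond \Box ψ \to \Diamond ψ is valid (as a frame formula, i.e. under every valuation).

This is the axiom for a generalized confluence (Geach) condition; its first-order frame correspondent is \forall x \forall y (xRy \to \exists w (yRw \wedge xRw)).
F1: ✓.
F2: fails — mRo but no w with oRw and mRw.
F3: fails — eRc but no w with cRw and eRw.

F1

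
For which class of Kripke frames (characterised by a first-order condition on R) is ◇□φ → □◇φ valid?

Suppose ◇□φ→□◇φ is valid. Take Rxy, Rxz and set V(φ)={w : Ryw}. Then □φ at y so ◇□φ at x, so □◇φ at x, so ◇φ at z, giving w with Rzw and Ryw.

convergence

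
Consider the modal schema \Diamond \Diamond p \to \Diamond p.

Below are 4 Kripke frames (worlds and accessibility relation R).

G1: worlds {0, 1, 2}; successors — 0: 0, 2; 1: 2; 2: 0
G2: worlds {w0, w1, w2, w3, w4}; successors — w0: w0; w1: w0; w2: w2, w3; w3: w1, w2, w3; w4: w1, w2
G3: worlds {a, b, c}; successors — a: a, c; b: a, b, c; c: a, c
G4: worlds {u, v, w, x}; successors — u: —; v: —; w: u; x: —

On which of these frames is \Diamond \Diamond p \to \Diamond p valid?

This is the axiom for transitivity; its first-order frame correspondent is \forall x \forall y \forall z (Rxy \wedge Ryz \to Rxz).
G1: fails — R12 and R20 but not R10.
G2: fails — Rw3w1 and Rw1w0 but not Rw3w0.
G3: holds.
G4: holds.

G3, G4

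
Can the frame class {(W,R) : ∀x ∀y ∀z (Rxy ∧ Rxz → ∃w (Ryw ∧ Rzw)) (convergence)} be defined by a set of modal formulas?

Yes, by ◇□q → □◇q

Yes: it is convergence, defined by the .2 schema ◇□q → □◇q.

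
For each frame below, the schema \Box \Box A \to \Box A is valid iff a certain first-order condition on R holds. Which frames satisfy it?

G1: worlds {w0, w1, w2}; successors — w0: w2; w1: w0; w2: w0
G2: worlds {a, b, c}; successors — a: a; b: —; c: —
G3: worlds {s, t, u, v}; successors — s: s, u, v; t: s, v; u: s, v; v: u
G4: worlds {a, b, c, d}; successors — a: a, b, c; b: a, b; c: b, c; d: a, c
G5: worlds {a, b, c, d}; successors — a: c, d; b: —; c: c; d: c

G2, G4

Frame correspondent (Sahlqvist): \forall x \forall y (Rxy \to \exists z (Rxz \wedge Rzy)) — i.e. density.
G1: fails — Rw0w2 but no z with Rw0z and Rzw2.
G2: ✓.
G3: fails — Rvu but no z with Rvz and Rzu.
G4: ✓.
G5: fails — Rad but no z with Raz and Rzd.
Valid on: G2, G4.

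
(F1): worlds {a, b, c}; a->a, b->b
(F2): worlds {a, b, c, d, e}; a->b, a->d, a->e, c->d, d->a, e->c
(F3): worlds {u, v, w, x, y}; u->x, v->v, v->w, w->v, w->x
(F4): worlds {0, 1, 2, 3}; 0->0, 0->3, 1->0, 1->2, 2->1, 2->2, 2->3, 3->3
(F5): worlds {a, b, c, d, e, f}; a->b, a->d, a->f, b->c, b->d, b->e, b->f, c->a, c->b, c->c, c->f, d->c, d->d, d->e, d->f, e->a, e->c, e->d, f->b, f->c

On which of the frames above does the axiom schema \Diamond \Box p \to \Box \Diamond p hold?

The schema corresponds to convergence: \forall x \forall y \forall z (Rxy \wedge Rxz \to \exists w (Ryw \wedge Rzw)).
(F1): ✓.
(F2): fails — Rab and Rab but b and b have no common successor.
(F3): fails — Rux and Rux but x and x have no common successor.
(F4): fails — R23 and R21 but 3 and 1 have no common successor.
(F5): ✓.

(F1), (F5)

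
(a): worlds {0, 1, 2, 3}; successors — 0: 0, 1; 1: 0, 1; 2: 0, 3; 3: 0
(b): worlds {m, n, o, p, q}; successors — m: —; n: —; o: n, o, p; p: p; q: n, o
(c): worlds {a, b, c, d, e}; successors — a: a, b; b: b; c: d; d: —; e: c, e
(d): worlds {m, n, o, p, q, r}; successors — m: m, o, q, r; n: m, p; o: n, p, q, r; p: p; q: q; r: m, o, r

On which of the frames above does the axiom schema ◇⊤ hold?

(a), (d)

Frame correspondent (Sahlqvist): ∀x ∃y Rxy — i.e. seriality.
(a): condition met.
(b): fails — world m has no successor.
(c): fails — world d has no successor.
(d): condition met.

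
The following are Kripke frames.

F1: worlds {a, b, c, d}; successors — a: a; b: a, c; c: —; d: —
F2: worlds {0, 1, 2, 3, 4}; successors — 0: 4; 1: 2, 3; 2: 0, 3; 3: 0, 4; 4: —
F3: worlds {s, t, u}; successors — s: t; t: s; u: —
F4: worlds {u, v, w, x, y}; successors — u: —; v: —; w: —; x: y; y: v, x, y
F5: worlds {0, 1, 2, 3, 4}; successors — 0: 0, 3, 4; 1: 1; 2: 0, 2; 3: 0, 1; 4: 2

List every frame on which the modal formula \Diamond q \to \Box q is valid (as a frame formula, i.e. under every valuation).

F3

The schema corresponds to partial functionality: \forall x \forall y \forall z (Rxy \wedge Rxz \to y = z).
F1: fails — b sees both a and c.
F2: fails — 1 sees both 2 and 3.
F3: ✓.
F4: fails — y sees both v and x.
F5: fails — 0 sees both 0 and 3.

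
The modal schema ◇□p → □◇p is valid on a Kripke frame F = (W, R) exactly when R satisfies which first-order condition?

convergence

Suppose ◇□p→□◇p is valid. Take Rxy, Rxz and set V(p)={w : Ryw}. Then □p at y so ◇□p at x, so □◇p at x, so ◇p at z, giving w with Rzw and Ryw.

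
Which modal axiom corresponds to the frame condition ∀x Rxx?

A defining formula is □q → q (the T axiom).
Suppose □q→q is valid. At any x set V(q)={w : Rxw}. Then □q holds at x, so q holds at x, i.e. Rxx.

□q → q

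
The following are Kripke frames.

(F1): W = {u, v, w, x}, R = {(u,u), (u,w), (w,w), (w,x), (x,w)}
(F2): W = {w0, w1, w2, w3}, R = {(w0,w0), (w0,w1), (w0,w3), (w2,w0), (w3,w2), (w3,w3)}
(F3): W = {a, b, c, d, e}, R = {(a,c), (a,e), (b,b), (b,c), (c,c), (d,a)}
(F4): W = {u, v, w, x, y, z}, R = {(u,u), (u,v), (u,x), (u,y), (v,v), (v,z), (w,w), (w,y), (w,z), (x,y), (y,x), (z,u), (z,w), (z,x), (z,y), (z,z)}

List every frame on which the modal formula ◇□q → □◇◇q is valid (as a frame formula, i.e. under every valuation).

The schema corresponds to a generalized confluence (Geach) condition: ∀x ∀y ∀z ((xRy ∧ xRz) → ∃w (yRw ∧ zR²w)).
(F1): satisfies the condition.
(F2): fails — w0Rw0, w0Rw1 but no w with w0Rw and w1R²w.
(F3): fails — aRc, aRe but no w with cRw and eR²w.
(F4): fails — uRv, uRx but no t with vRt and xR²t.

(F1)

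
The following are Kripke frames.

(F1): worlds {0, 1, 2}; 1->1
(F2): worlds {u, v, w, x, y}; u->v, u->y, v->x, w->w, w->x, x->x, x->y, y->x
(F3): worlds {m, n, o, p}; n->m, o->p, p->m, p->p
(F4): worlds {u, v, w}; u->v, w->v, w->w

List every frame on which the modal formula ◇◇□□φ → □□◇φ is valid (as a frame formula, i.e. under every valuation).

The schema corresponds to a generalized confluence (Geach) condition: ∀x ∀y ∀z ((xR²y ∧ xR²z) → ∃w (yR²w ∧ zRw)).
(F1): satisfies the condition.
(F2): satisfies the condition.
(F3): fails — oR²m, oR²m but no w with mR²w and mRw.
(F4): fails — wR²v, wR²v but no t with vR²t and vRt.

(F1), (F2)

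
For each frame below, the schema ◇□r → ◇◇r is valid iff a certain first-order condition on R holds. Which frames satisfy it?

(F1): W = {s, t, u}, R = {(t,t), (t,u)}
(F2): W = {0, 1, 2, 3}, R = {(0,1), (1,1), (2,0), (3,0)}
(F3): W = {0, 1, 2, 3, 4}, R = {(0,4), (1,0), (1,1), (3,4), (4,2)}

The schema corresponds to a generalized confluence (Geach) condition: ∀x ∀y (xRy → ∃w (yRw ∧ xR²w)).
(F1): fails — tRu but no w with uRw and tR²w.
(F2): ✓.
(F3): fails — 4R2 but no w with 2Rw and 4R²w.

(F2)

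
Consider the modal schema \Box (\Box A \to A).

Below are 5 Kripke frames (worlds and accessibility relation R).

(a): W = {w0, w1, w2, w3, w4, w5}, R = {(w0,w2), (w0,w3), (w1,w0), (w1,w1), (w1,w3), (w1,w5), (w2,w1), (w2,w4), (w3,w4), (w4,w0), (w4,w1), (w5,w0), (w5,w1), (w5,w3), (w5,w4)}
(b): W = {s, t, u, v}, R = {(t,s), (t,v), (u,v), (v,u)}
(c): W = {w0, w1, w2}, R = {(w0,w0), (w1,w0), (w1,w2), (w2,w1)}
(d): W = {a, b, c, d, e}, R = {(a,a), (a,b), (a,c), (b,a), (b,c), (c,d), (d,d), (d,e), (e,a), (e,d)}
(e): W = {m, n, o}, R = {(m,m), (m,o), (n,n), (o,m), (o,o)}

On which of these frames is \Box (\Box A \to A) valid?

The schema corresponds to shift-reflexivity: \forall x \forall y (Rxy \to Ryy).
(a): fails — Rw1w5 but not Rw5w5.
(b): fails — Ruv but not Rvv.
(c): fails — Rw1w2 but not Rw2w2.
(d): fails — Rbc but not Rcc.
(e): holds.
Valid on: (e).

(e)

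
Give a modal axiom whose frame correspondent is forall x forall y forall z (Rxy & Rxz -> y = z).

◇s → □s

A defining formula is ◇s → □s (the CD axiom).
Suppose ◇s→□s is valid. Take Rxy, Rxz and set V(s)={y}. Then ◇s at x, so □s at x, so s at z, i.e. z=y.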